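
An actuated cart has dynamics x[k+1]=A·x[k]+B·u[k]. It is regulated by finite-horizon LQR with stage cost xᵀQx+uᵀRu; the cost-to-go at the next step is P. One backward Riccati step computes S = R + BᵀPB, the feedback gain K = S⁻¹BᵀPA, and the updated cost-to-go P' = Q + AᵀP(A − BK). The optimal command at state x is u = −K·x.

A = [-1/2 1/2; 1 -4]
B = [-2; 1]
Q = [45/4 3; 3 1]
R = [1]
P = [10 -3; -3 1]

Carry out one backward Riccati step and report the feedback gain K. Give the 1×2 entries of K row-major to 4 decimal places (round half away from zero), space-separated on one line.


0.3426 -0.7315

BᵀP = [-23.0000 7.0000]
S = R + BᵀPB = [1] + [53.0000] = [54.0000]
BᵀPA = [18.5000 -39.5000]
K = S⁻¹·BᵀPA = [0.3426 -0.7315]
A−BK = [0.1852 -0.9630; 0.6574 -3.2685]
AᵀP(A−BK) = [0.1620 -0.4676; -0.4676 1.6065]
P' = Q + AᵀP(A−BK) = [11.4120 2.5324; 2.5324 2.6065]
tr(P') = 14.0185


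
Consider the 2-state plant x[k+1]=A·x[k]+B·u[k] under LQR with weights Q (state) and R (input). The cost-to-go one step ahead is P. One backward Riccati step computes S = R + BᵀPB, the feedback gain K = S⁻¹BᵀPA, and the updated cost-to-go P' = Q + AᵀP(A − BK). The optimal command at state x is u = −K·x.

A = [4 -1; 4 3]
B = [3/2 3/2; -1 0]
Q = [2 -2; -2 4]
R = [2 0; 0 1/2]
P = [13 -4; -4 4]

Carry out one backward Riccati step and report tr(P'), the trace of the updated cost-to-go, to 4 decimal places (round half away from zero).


BᵀP = [23.5000 -10.0000; 19.5000 -6.0000]
S = R + BᵀPB = [2 0; 0 1/2] + [45.2500 35.2500; 35.2500 29.2500] = [47.2500 35.2500; 35.2500 29.7500]
BᵀPA = [54.0000 -53.5000; 54.0000 -37.5000]
K = S⁻¹·BᵀPA = [-1.8207 -1.6536; 3.9724 0.6989]
A−BK = [0.7724 0.4322; 2.1793 1.3464]
AᵀP(A−BK) = [27.8069 15.5586; 15.5586 10.7372]
P' = Q + AᵀP(A−BK) = [29.8069 13.5586; 13.5586 14.7372]
tr(P') = 44.5441

44.5441


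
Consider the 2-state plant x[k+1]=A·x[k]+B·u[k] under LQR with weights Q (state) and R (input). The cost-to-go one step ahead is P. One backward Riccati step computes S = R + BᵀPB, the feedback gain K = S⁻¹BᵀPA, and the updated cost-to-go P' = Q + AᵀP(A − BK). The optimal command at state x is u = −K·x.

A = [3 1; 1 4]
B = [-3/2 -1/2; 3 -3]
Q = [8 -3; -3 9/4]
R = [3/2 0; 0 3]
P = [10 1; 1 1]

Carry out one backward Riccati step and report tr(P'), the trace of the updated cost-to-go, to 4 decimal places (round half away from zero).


26.3891

BᵀP = [-12.0000 1.5000; -8.0000 -3.5000]
S = R + BᵀPB = [3/2 0; 0 3] + [22.5000 1.5000; 1.5000 14.5000] = [24.0000 1.5000; 1.5000 17.5000]
BᵀPA = [-34.5000 -6.0000; -27.5000 -22.0000]
K = S⁻¹·BᵀPA = [-1.3465 -0.1724; -1.4560 -1.2424]
A−BK = [0.2522 0.1203; 0.6715 0.7899]
AᵀP(A−BK) = [10.5054 6.8887; 6.8887 5.6338]
P' = Q + AᵀP(A−BK) = [18.5054 3.8887; 3.8887 7.8838]
tr(P') = 26.3891


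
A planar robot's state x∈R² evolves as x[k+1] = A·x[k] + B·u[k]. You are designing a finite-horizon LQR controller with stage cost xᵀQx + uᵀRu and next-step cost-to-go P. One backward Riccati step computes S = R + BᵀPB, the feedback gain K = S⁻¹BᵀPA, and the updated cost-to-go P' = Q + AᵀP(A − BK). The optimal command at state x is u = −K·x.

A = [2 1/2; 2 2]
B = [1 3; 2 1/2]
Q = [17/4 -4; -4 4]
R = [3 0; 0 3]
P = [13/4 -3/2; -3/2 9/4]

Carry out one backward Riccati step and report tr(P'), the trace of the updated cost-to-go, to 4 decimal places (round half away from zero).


12.5684

BᵀP = [0.2500 3.0000; 9.0000 -3.3750]
S = R + BᵀPB = [3 0; 0 3] + [6.2500 2.2500; 2.2500 25.3125] = [9.2500 2.2500; 2.2500 28.3125]
BᵀPA = [6.5000 6.1250; 11.2500 -2.2500]
K = S⁻¹·BᵀPA = [0.6180 0.6949; 0.3482 -0.1347]
A−BK = [0.3373 0.2092; 0.5899 0.6775]
AᵀP(A−BK) = [2.0653 1.7483; 1.7483 2.2530]
P' = Q + AᵀP(A−BK) = [6.3153 -2.2517; -2.2517 6.2530]
tr(P') = 12.5684


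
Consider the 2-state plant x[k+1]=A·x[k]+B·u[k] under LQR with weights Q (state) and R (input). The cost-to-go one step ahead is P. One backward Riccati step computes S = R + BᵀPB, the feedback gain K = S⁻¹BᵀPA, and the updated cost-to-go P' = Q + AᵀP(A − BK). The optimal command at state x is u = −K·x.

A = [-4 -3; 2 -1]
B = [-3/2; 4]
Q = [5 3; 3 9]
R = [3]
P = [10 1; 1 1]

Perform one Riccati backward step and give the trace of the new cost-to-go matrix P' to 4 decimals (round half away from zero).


146.0763

BᵀP = [-11.0000 2.5000]
S = R + BᵀPB = [3] + [26.5000] = [29.5000]
BᵀPA = [49.0000 30.5000]
K = S⁻¹·BᵀPA = [1.6610 1.0339]
A−BK = [-1.5085 -1.4492; -4.6441 -5.1356]
AᵀP(A−BK) = [66.6102 65.3390; 65.3390 65.4661]
P' = Q + AᵀP(A−BK) = [71.6102 68.3390; 68.3390 74.4661]
tr(P') = 146.0763


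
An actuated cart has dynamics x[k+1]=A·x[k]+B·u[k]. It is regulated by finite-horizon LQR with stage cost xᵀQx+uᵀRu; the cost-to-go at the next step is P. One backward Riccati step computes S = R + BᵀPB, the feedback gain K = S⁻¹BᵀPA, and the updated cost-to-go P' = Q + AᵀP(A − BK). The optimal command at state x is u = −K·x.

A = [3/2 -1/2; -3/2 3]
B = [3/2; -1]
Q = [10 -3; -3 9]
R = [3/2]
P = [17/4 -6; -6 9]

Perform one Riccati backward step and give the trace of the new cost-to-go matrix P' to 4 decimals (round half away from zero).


BᵀP = [12.3750 -18.0000]
S = R + BᵀPB = [3/2] + [36.5625] = [38.0625]
BᵀPA = [45.5625 -60.1875]
K = S⁻¹·BᵀPA = [1.1970 -1.5813]
A−BK = [-0.2956 1.8719; -0.3030 1.4187]
AᵀP(A−BK) = [2.2722 -3.1404; -3.1404 4.8892]
P' = Q + AᵀP(A−BK) = [12.2722 -6.1404; -6.1404 13.8892]
tr(P') = 26.1613

26.1613


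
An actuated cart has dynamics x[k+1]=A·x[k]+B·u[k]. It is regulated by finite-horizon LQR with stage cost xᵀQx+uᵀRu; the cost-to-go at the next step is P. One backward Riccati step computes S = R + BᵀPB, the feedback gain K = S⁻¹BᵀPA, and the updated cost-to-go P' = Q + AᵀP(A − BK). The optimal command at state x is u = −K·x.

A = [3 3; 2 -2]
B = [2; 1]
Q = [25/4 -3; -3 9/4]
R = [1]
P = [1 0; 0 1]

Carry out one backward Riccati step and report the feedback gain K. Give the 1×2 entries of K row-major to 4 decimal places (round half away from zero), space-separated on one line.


BᵀP = [2.0000 1.0000]
S = R + BᵀPB = [1] + [5.0000] = [6.0000]
BᵀPA = [8.0000 4.0000]
K = S⁻¹·BᵀPA = [1.3333 0.6667]
A−BK = [0.3333 1.6667; 0.6667 -2.6667]
AᵀP(A−BK) = [2.3333 -0.3333; -0.3333 10.3333]
P' = Q + AᵀP(A−BK) = [8.5833 -3.3333; -3.3333 12.5833]
tr(P') = 21.1667

1.3333 0.6667


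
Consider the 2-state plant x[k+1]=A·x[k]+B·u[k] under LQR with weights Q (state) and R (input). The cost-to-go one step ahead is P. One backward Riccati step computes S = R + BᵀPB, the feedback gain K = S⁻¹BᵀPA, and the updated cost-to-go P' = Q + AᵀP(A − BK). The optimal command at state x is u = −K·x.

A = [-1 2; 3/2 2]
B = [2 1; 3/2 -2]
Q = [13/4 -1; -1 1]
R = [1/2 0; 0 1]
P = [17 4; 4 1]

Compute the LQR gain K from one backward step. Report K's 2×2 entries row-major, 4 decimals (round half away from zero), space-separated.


-0.2235 1.0353 -0.2176 0.0431

BᵀP = [40.0000 9.5000; 9.0000 2.0000]
S = R + BᵀPB = [1/2 0; 0 1] + [94.2500 21.0000; 21.0000 5.0000] = [94.7500 21.0000; 21.0000 6.0000]
BᵀPA = [-25.7500 99.0000; -6.0000 22.0000]
K = S⁻¹·BᵀPA = [-0.2235 1.0353; -0.2176 0.0431]
A−BK = [-0.3353 -0.1137; 1.4000 0.5333]
AᵀP(A−BK) = [0.1882 -0.0824; -0.0824 0.5569]
P' = Q + AᵀP(A−BK) = [3.4382 -1.0824; -1.0824 1.5569]
tr(P') = 4.9951


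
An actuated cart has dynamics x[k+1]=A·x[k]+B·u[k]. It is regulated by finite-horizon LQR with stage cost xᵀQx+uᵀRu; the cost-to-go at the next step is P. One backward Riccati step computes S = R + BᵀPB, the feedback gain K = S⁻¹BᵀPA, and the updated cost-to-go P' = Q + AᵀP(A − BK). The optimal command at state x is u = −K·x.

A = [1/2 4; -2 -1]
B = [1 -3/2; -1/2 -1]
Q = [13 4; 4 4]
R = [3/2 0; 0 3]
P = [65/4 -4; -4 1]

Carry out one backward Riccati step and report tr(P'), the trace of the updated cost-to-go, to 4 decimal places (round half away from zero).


30.4124

BᵀP = [18.2500 -4.5000; -20.3750 5.0000]
S = R + BᵀPB = [3/2 0; 0 3] + [20.5000 -22.8750; -22.8750 25.5625] = [22.0000 -22.8750; -22.8750 28.5625]
BᵀPA = [18.1250 77.5000; -20.1875 -86.5000]
K = S⁻¹·BᵀPA = [0.5319 2.2349; -0.2808 -1.2386]
A−BK = [-0.4531 -0.0928; -2.0149 -1.1212]
AᵀP(A−BK) = [0.7532 2.9889; 2.9889 12.6591]
P' = Q + AᵀP(A−BK) = [13.7532 6.9889; 6.9889 16.6591]
tr(P') = 30.4124


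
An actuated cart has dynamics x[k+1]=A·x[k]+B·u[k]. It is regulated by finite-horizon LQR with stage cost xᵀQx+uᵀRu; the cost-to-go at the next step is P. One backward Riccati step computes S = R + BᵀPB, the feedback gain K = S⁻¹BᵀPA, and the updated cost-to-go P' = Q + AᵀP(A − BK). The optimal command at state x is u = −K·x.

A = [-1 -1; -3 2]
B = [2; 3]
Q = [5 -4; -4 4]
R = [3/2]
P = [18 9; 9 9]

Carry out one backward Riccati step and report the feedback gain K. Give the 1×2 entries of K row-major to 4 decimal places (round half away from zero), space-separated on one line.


-0.7543 0.1029

BᵀP = [63.0000 45.0000]
S = R + BᵀPB = [3/2] + [261.0000] = [262.5000]
BᵀPA = [-198.0000 27.0000]
K = S⁻¹·BᵀPA = [-0.7543 0.1029]
A−BK = [0.5086 -1.2057; -0.7371 1.6914]
AᵀP(A−BK) = [3.6514 -6.6343; -6.6343 15.2229]
P' = Q + AᵀP(A−BK) = [8.6514 -10.6343; -10.6343 19.2229]
tr(P') = 27.8743


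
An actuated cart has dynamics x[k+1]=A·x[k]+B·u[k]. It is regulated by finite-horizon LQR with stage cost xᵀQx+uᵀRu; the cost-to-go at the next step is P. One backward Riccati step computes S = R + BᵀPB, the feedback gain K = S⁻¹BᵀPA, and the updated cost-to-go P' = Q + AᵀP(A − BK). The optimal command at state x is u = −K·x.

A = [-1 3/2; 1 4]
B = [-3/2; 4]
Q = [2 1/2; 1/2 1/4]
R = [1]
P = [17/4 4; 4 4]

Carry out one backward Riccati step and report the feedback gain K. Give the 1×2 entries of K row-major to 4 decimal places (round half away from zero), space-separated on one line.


BᵀP = [9.6250 10.0000]
S = R + BᵀPB = [1] + [25.5625] = [26.5625]
BᵀPA = [0.3750 54.4375]
K = S⁻¹·BᵀPA = [0.0141 2.0494]
A−BK = [-0.9788 4.5741; 0.9435 -4.1976]
AᵀP(A−BK) = [0.2447 -1.1435; -1.1435 9.9976]
P' = Q + AᵀP(A−BK) = [2.2447 -0.6435; -0.6435 10.2476]
tr(P') = 12.4924

0.0141 2.0494


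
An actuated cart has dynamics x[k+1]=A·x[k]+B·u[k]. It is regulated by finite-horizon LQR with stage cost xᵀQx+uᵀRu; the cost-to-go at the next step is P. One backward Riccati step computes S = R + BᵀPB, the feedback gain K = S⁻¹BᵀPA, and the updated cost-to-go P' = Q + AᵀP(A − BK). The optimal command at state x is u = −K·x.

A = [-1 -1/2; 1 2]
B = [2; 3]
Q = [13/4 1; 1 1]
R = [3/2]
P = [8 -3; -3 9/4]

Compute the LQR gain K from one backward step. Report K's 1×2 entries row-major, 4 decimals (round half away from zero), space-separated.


-0.3521 -0.1127

BᵀP = [7.0000 0.7500]
S = R + BᵀPB = [3/2] + [16.2500] = [17.7500]
BᵀPA = [-6.2500 -2.0000]
K = S⁻¹·BᵀPA = [-0.3521 -0.1127]
A−BK = [-0.2958 -0.2746; 2.0563 2.3380]
AᵀP(A−BK) = [14.0493 15.2958; 15.2958 16.7746]
P' = Q + AᵀP(A−BK) = [17.2993 16.2958; 16.2958 17.7746]
tr(P') = 35.0739


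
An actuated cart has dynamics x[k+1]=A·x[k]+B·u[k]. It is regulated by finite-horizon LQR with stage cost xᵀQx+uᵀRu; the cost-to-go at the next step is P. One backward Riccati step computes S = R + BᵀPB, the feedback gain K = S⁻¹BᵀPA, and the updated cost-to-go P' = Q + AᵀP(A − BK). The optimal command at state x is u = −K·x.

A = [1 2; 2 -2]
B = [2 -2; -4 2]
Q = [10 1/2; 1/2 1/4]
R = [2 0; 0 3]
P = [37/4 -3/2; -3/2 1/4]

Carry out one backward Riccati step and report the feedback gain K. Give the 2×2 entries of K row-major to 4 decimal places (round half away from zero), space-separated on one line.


0.1589 0.5662 -0.1026 -0.3344

BᵀP = [24.5000 -4.0000; -21.5000 3.5000]
S = R + BᵀPB = [2 0; 0 3] + [65.0000 -57.0000; -57.0000 50.0000] = [67.0000 -57.0000; -57.0000 53.0000]
BᵀPA = [16.5000 57.0000; -14.5000 -50.0000]
K = S⁻¹·BᵀPA = [0.1589 0.5662; -0.1026 -0.3344]
A−BK = [0.4768 0.1987; 2.8411 0.9338]
AᵀP(A−BK) = [0.1391 0.3079; 0.3079 1.0033]
P' = Q + AᵀP(A−BK) = [10.1391 0.8079; 0.8079 1.2533]
tr(P') = 11.3924


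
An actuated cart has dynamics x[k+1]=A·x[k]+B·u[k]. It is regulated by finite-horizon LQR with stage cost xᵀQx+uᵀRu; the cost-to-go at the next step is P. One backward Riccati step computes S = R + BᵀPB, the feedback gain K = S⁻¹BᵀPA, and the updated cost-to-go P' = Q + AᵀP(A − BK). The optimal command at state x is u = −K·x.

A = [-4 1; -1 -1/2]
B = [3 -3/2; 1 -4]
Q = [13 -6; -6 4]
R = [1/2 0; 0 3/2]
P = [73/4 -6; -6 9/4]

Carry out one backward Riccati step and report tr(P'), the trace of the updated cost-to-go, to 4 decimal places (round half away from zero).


BᵀP = [48.7500 -15.7500; -3.3750 0.0000]
S = R + BᵀPB = [1/2 0; 0 3/2] + [130.5000 -10.1250; -10.1250 5.0625] = [131.0000 -10.1250; -10.1250 6.5625]
BᵀPA = [-179.2500 56.6250; 13.5000 -3.3750]
K = S⁻¹·BᵀPA = [-1.3731 0.4456; -0.0613 0.1733]
A−BK = [0.0272 -0.0770; 0.1279 -0.2525]
AᵀP(A−BK) = [0.9568 -0.3325; -0.3325 0.1627]
P' = Q + AᵀP(A−BK) = [13.9568 -6.3325; -6.3325 4.1627]
tr(P') = 18.1195

18.1195


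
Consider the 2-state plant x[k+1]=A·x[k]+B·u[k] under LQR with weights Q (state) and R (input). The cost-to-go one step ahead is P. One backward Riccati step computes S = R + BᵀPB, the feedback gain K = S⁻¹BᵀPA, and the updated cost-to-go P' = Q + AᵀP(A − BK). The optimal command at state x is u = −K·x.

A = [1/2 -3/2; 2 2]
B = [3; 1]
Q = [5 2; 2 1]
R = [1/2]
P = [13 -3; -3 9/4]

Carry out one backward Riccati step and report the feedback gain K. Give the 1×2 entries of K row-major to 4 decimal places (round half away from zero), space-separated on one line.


0.0442 -0.6634

BᵀP = [36.0000 -6.7500]
S = R + BᵀPB = [1/2] + [101.2500] = [101.7500]
BᵀPA = [4.5000 -67.5000]
K = S⁻¹·BᵀPA = [0.0442 -0.6634]
A−BK = [0.3673 0.4902; 1.9558 2.6634]
AᵀP(A−BK) = [6.0510 8.2353; 8.2353 11.4711]
P' = Q + AᵀP(A−BK) = [11.0510 10.2353; 10.2353 12.4711]
tr(P') = 23.5221


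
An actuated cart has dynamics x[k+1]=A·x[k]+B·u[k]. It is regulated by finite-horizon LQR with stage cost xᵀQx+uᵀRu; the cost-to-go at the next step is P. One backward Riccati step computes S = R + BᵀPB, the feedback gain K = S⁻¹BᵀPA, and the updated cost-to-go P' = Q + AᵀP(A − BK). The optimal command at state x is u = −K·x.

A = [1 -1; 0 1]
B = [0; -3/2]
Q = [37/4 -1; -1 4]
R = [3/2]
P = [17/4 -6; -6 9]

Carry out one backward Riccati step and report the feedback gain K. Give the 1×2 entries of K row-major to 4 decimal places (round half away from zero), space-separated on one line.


BᵀP = [9.0000 -13.5000]
S = R + BᵀPB = [3/2] + [20.2500] = [21.7500]
BᵀPA = [9.0000 -22.5000]
K = S⁻¹·BᵀPA = [0.4138 -1.0345]
A−BK = [1.0000 -1.0000; 0.6207 -0.5517]
AᵀP(A−BK) = [0.5259 -0.9397; -0.9397 1.9741]
P' = Q + AᵀP(A−BK) = [9.7759 -1.9397; -1.9397 5.9741]
tr(P') = 15.7500

0.4138 -1.0345


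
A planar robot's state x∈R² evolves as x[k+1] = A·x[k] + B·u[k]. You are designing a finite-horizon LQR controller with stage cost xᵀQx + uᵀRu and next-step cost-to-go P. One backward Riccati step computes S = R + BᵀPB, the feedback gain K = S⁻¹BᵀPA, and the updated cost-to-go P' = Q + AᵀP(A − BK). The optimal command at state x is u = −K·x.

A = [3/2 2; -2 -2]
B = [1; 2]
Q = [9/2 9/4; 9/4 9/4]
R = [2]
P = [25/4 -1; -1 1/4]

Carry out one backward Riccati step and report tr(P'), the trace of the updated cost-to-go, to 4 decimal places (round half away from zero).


34.2619

BᵀP = [4.2500 -0.5000]
S = R + BᵀPB = [2] + [3.2500] = [5.2500]
BᵀPA = [7.3750 9.5000]
K = S⁻¹·BᵀPA = [1.4048 1.8095]
A−BK = [0.0952 0.1905; -4.8095 -5.6190]
AᵀP(A−BK) = [10.7024 13.4048; 13.4048 16.8095]
P' = Q + AᵀP(A−BK) = [15.2024 15.6548; 15.6548 19.0595]
tr(P') = 34.2619


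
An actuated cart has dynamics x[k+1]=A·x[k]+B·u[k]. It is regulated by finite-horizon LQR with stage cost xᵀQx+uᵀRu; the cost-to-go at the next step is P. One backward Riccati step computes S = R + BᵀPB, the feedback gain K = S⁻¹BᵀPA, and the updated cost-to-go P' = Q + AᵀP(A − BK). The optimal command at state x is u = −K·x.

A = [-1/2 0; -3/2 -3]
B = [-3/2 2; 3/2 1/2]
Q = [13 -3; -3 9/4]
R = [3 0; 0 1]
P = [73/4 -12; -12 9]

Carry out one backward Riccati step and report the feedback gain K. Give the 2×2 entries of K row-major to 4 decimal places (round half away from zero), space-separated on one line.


BᵀP = [-45.3750 31.5000; 30.5000 -19.5000]
S = R + BᵀPB = [3 0; 0 1] + [115.3125 -75.0000; -75.0000 51.2500] = [118.3125 -75.0000; -75.0000 52.2500]
BᵀPA = [-24.5625 -94.5000; 14.0000 58.5000]
K = S⁻¹·BᵀPA = [-0.4191 -0.9880; -0.3337 -0.2985]
A−BK = [-0.4613 -0.8849; -0.7044 -1.3688]
AᵀP(A−BK) = [1.1891 2.4123; 2.4123 5.1004]
P' = Q + AᵀP(A−BK) = [14.1891 -0.5877; -0.5877 7.3504]
tr(P') = 21.5395

-0.4191 -0.9880 -0.3337 -0.2985


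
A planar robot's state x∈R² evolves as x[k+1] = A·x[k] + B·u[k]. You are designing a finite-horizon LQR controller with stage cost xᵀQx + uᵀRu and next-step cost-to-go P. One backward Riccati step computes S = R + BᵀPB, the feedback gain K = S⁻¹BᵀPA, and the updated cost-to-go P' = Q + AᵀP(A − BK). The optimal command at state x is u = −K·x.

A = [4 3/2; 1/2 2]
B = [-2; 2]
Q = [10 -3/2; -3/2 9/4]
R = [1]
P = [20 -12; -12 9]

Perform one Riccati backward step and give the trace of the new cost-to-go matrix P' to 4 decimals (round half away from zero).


BᵀP = [-64.0000 42.0000]
S = R + BᵀPB = [1] + [212.0000] = [213.0000]
BᵀPA = [-235.0000 -12.0000]
K = S⁻¹·BᵀPA = [-1.1033 -0.0563]
A−BK = [1.7934 1.3873; 2.7066 2.1127]
AᵀP(A−BK) = [14.9777 10.7606; 10.7606 8.3239]
P' = Q + AᵀP(A−BK) = [24.9777 9.2606; 9.2606 10.5739]
tr(P') = 35.5516

35.5516


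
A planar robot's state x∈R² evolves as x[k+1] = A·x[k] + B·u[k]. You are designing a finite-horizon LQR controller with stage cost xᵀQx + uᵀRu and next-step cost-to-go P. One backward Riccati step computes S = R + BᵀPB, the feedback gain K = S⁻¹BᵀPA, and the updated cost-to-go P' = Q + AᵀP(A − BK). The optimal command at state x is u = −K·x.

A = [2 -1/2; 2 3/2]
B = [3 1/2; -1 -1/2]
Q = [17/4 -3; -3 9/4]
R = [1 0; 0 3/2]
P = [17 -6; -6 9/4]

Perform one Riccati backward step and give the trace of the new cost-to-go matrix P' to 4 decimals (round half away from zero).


BᵀP = [57.0000 -20.2500; 11.5000 -4.1250]
S = R + BᵀPB = [1 0; 0 3/2] + [191.2500 38.6250; 38.6250 7.8125] = [192.2500 38.6250; 38.6250 9.3125]
BᵀPA = [73.5000 -58.8750; 14.7500 -11.9375]
K = S⁻¹·BᵀPA = [0.3845 -0.2921; -0.0109 -0.0702]
A−BK = [0.8519 0.4115; 2.3791 1.1728]
AᵀP(A−BK) = [0.8997 0.2576; 0.2576 0.2749]
P' = Q + AᵀP(A−BK) = [5.1497 -2.7424; -2.7424 2.5249]
tr(P') = 7.6746

7.6746


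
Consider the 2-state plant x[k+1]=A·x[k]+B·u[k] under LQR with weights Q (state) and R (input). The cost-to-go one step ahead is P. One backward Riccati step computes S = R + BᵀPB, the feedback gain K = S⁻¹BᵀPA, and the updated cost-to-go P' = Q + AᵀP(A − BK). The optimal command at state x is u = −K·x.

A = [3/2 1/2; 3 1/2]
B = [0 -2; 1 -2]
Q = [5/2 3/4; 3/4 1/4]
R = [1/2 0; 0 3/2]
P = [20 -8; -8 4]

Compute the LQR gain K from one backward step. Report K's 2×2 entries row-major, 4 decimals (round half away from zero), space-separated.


BᵀP = [-8.0000 4.0000; -24.0000 8.0000]
S = R + BᵀPB = [1/2 0; 0 3/2] + [4.0000 8.0000; 8.0000 32.0000] = [4.5000 8.0000; 8.0000 33.5000]
BᵀPA = [0.0000 -2.0000; -12.0000 -8.0000]
K = S⁻¹·BᵀPA = [1.1066 -0.0346; -0.6225 -0.2305]
A−BK = [0.2550 0.0389; 0.6484 0.0735]
AᵀP(A−BK) = [1.5303 0.2334; 0.2334 0.0865]
P' = Q + AᵀP(A−BK) = [4.0303 0.9834; 0.9834 0.3365]
tr(P') = 4.3667

1.1066 -0.0346 -0.6225 -0.2305


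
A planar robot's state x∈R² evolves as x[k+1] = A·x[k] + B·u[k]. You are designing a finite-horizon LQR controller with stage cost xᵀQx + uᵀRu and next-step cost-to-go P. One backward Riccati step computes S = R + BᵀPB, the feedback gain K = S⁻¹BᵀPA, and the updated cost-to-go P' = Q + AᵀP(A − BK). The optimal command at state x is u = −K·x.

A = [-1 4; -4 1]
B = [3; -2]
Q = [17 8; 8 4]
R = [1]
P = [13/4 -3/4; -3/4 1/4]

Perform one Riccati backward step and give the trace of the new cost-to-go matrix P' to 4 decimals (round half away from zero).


24.1491

BᵀP = [11.2500 -2.7500]
S = R + BᵀPB = [1] + [39.2500] = [40.2500]
BᵀPA = [-0.2500 42.2500]
K = S⁻¹·BᵀPA = [-0.0062 1.0497]
A−BK = [-0.9814 0.8509; -4.0124 3.0994]
AᵀP(A−BK) = [1.2484 -0.9876; -0.9876 1.9006]
P' = Q + AᵀP(A−BK) = [18.2484 7.0124; 7.0124 5.9006]
tr(P') = 24.1491


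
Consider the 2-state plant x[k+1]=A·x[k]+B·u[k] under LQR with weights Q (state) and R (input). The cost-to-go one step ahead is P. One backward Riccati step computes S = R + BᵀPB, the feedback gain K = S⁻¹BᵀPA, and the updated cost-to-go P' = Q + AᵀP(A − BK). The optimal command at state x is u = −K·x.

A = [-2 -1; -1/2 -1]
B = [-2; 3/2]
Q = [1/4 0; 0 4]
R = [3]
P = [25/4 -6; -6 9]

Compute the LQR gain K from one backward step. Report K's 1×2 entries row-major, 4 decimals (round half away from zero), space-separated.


0.3591 -0.0475

BᵀP = [-21.5000 25.5000]
S = R + BᵀPB = [3] + [81.2500] = [84.2500]
BᵀPA = [30.2500 -4.0000]
K = S⁻¹·BᵀPA = [0.3591 -0.0475]
A−BK = [-1.2819 -1.0950; -1.0386 -0.9288]
AᵀP(A−BK) = [4.3887 3.4362; 3.4362 3.0601]
P' = Q + AᵀP(A−BK) = [4.6387 3.4362; 3.4362 7.0601]
tr(P') = 11.6988


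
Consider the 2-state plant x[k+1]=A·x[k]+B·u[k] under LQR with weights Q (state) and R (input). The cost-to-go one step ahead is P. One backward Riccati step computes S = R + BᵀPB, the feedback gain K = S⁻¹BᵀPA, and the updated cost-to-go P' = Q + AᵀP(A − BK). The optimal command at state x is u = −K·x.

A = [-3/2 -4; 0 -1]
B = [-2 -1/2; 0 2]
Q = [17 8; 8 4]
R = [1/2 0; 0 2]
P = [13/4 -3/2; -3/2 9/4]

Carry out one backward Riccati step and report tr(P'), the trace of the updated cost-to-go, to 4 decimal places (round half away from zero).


23.5849

BᵀP = [-6.5000 3.0000; -4.6250 5.2500]
S = R + BᵀPB = [1/2 0; 0 2] + [13.0000 9.2500; 9.2500 12.8125] = [13.5000 9.2500; 9.2500 14.8125]
BᵀPA = [9.7500 23.0000; 6.9375 13.2500]
K = S⁻¹·BᵀPA = [0.7014 1.9066; 0.0303 -0.2961]
A−BK = [-0.0819 -0.3349; -0.0606 -0.4078]
AᵀP(A−BK) = [0.2630 0.7150; 0.7150 2.3218]
P' = Q + AᵀP(A−BK) = [17.2630 8.7150; 8.7150 6.3218]
tr(P') = 23.5849


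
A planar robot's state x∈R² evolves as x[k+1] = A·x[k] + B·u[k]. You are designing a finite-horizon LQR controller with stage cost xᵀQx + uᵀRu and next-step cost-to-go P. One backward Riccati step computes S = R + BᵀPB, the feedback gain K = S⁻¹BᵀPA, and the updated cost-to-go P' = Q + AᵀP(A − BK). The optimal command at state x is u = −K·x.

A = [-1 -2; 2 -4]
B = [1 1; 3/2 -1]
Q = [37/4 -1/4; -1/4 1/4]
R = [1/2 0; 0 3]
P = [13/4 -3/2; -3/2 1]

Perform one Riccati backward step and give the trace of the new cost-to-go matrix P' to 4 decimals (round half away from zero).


BᵀP = [1.0000 0.0000; 4.7500 -2.5000]
S = R + BᵀPB = [1/2 0; 0 3] + [1.0000 1.0000; 1.0000 7.2500] = [1.5000 1.0000; 1.0000 10.2500]
BᵀPA = [-1.0000 -2.0000; -9.7500 0.5000]
K = S⁻¹·BᵀPA = [-0.0348 -1.4609; -0.9478 0.1913]
A−BK = [-0.0174 -0.7304; 1.1043 -1.6174]
AᵀP(A−BK) = [3.9739 -1.0957; -1.0957 1.9826]
P' = Q + AᵀP(A−BK) = [13.2239 -1.3457; -1.3457 2.2326]
tr(P') = 15.4565

15.4565


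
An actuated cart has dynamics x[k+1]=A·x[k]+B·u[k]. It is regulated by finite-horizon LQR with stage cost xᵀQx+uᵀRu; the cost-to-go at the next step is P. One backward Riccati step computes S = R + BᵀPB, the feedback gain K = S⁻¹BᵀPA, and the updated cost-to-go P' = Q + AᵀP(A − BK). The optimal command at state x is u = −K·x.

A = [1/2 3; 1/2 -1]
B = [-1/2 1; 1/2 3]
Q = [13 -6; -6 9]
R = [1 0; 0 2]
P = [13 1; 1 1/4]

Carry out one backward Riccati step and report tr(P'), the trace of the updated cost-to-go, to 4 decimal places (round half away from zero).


34.2244

BᵀP = [-6.0000 -0.3750; 16.0000 1.7500]
S = R + BᵀPB = [1 0; 0 2] + [2.8125 -7.1250; -7.1250 21.2500] = [3.8125 -7.1250; -7.1250 23.2500]
BᵀPA = [-3.1875 -17.6250; 8.8750 46.2500]
K = S⁻¹·BᵀPA = [-0.2871 -2.1188; 0.2937 1.3399]
A−BK = [0.0627 0.6007; -0.2376 -3.9604]
AᵀP(A−BK) = [0.2904 1.7294; 1.7294 11.9340]
P' = Q + AᵀP(A−BK) = [13.2904 -4.2706; -4.2706 20.9340]
tr(P') = 34.2244


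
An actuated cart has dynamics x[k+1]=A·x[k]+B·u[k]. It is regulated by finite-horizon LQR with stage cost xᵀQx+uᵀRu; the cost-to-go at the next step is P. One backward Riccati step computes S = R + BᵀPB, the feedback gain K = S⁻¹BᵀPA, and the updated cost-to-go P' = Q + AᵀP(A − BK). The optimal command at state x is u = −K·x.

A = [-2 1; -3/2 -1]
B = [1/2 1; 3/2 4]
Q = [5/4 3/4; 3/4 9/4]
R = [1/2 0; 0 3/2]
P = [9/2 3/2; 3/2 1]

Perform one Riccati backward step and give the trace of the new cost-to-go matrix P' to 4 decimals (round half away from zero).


BᵀP = [4.5000 2.2500; 10.5000 5.5000]
S = R + BᵀPB = [1/2 0; 0 3/2] + [5.6250 13.5000; 13.5000 32.5000] = [6.1250 13.5000; 13.5000 34.0000]
BᵀPA = [-12.3750 2.2500; -29.2500 5.0000]
K = S⁻¹·BᵀPA = [-0.9952 0.3462; -0.4651 0.0096]
A−BK = [-1.0373 0.8173; 1.8534 -1.5577]
AᵀP(A−BK) = [3.3290 -2.1851; -2.1851 1.6731]
P' = Q + AᵀP(A−BK) = [4.5790 -1.4351; -1.4351 3.9231]
tr(P') = 8.5021

8.5021


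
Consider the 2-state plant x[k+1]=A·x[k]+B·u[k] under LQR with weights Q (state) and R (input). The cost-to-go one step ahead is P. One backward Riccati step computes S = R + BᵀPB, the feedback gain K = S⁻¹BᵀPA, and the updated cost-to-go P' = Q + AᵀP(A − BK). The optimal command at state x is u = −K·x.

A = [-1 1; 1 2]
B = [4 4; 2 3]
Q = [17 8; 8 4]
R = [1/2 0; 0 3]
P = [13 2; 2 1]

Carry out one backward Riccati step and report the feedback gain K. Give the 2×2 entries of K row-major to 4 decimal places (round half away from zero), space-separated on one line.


-0.3861 0.0475 0.1906 0.2535

BᵀP = [56.0000 10.0000; 58.0000 11.0000]
S = R + BᵀPB = [1/2 0; 0 3] + [244.0000 254.0000; 254.0000 265.0000] = [244.5000 254.0000; 254.0000 268.0000]
BᵀPA = [-46.0000 76.0000; -47.0000 80.0000]
K = S⁻¹·BᵀPA = [-0.3861 0.0475; 0.1906 0.2535]
A−BK = [-0.2178 -0.2040; 1.2005 1.1446]
AᵀP(A−BK) = [1.1955 1.0990; 1.0990 1.1109]
P' = Q + AᵀP(A−BK) = [18.1955 9.0990; 9.0990 5.1109]
tr(P') = 23.3064


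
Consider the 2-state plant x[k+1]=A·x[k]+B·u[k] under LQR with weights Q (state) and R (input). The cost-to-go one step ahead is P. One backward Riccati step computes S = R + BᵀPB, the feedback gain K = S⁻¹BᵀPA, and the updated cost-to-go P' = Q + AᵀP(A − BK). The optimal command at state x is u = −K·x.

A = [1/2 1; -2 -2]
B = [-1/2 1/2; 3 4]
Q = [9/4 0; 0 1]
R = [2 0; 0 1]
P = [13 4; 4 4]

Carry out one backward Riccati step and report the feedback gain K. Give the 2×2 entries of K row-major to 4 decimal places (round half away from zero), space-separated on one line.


-0.6207 -1.0122 0.0212 0.3534

BᵀP = [5.5000 10.0000; 22.5000 18.0000]
S = R + BᵀPB = [2 0; 0 1] + [27.2500 42.7500; 42.7500 83.2500] = [29.2500 42.7500; 42.7500 84.2500]
BᵀPA = [-17.2500 -14.5000; -24.7500 -13.5000]
K = S⁻¹·BᵀPA = [-0.6207 -1.0122; 0.0212 0.3534]
A−BK = [0.1790 0.3172; -0.2226 -0.3769]
AᵀP(A−BK) = [1.0671 1.7856; 1.7856 3.0938]
P' = Q + AᵀP(A−BK) = [3.3171 1.7856; 1.7856 4.0938]
tr(P') = 7.4110


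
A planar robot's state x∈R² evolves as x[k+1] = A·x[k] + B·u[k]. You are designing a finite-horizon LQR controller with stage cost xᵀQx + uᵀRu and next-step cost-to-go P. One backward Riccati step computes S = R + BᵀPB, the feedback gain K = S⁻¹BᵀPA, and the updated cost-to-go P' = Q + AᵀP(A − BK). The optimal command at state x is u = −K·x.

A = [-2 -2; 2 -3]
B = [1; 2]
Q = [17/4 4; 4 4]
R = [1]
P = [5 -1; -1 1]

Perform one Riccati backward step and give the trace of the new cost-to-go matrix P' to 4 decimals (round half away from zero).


BᵀP = [3.0000 1.0000]
S = R + BᵀPB = [1] + [5.0000] = [6.0000]
BᵀPA = [-4.0000 -9.0000]
K = S⁻¹·BᵀPA = [-0.6667 -1.5000]
A−BK = [-1.3333 -0.5000; 3.3333 0.0000]
AᵀP(A−BK) = [29.3333 6.0000; 6.0000 3.5000]
P' = Q + AᵀP(A−BK) = [33.5833 10.0000; 10.0000 7.5000]
tr(P') = 41.0833

41.0833


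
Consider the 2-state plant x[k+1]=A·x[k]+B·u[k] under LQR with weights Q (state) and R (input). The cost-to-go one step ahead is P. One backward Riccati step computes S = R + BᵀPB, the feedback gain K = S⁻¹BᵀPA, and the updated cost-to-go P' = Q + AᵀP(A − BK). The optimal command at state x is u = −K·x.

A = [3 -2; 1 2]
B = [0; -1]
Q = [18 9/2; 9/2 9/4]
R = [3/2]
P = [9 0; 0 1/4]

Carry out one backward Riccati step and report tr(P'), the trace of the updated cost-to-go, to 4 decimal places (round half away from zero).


138.3214

BᵀP = [0.0000 -0.2500]
S = R + BᵀPB = [3/2] + [0.2500] = [1.7500]
BᵀPA = [-0.2500 -0.5000]
K = S⁻¹·BᵀPA = [-0.1429 -0.2857]
A−BK = [3.0000 -2.0000; 0.8571 1.7143]
AᵀP(A−BK) = [81.2143 -53.5714; -53.5714 36.8571]
P' = Q + AᵀP(A−BK) = [99.2143 -49.0714; -49.0714 39.1071]
tr(P') = 138.3214


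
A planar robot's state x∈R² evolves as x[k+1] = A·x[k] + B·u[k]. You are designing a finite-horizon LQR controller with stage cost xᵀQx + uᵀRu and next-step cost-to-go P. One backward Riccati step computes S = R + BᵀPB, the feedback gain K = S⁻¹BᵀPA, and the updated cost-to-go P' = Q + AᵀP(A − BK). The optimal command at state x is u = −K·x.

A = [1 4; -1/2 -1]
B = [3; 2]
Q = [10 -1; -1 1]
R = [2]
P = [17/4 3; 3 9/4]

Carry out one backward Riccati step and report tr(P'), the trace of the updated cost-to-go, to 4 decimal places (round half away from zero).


BᵀP = [18.7500 13.5000]
S = R + BᵀPB = [2] + [83.2500] = [85.2500]
BᵀPA = [12.0000 61.5000]
K = S⁻¹·BᵀPA = [0.1408 0.7214]
A−BK = [0.5777 1.8358; -0.7815 -2.4428]
AᵀP(A−BK) = [0.1234 0.4681; 0.4681 1.8834]
P' = Q + AᵀP(A−BK) = [10.1234 -0.5319; -0.5319 2.8834]
tr(P') = 13.0068

13.0068


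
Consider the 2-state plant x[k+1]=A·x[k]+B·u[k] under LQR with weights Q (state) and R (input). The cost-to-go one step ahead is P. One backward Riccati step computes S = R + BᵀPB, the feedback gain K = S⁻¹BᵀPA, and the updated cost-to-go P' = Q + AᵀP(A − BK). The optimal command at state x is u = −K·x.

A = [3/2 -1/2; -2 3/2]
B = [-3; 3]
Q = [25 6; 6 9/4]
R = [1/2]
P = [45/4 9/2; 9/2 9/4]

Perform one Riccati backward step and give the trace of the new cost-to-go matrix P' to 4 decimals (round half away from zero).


28.7420

BᵀP = [-20.2500 -6.7500]
S = R + BᵀPB = [1/2] + [40.5000] = [41.0000]
BᵀPA = [-16.8750 0.0000]
K = S⁻¹·BᵀPA = [-0.4116 0.0000]
A−BK = [0.2652 -0.5000; -0.7652 1.5000]
AᵀP(A−BK) = [0.3670 -0.5625; -0.5625 1.1250]
P' = Q + AᵀP(A−BK) = [25.3670 5.4375; 5.4375 3.3750]
tr(P') = 28.7420


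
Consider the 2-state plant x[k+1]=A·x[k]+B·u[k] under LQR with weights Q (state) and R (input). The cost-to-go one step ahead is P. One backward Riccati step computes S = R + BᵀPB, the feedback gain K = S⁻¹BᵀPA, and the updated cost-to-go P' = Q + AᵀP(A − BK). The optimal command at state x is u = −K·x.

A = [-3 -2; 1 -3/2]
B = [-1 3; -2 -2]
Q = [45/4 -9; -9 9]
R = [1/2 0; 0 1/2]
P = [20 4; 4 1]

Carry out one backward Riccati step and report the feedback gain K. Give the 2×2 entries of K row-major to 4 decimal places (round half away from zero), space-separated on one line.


BᵀP = [-28.0000 -6.0000; 52.0000 10.0000]
S = R + BᵀPB = [1/2 0; 0 1/2] + [40.0000 -72.0000; -72.0000 136.0000] = [40.5000 -72.0000; -72.0000 136.5000]
BᵀPA = [78.0000 65.0000; -146.0000 -119.0000]
K = S⁻¹·BᵀPA = [0.3922 0.8845; -0.8627 -0.4052]
A−BK = [-0.0196 0.1002; 0.0588 -0.5414]
AᵀP(A−BK) = [0.4510 0.3431; 0.3431 0.5332]
P' = Q + AᵀP(A−BK) = [11.7010 -8.6569; -8.6569 9.5332]
tr(P') = 21.2342

0.3922 0.8845 -0.8627 -0.4052


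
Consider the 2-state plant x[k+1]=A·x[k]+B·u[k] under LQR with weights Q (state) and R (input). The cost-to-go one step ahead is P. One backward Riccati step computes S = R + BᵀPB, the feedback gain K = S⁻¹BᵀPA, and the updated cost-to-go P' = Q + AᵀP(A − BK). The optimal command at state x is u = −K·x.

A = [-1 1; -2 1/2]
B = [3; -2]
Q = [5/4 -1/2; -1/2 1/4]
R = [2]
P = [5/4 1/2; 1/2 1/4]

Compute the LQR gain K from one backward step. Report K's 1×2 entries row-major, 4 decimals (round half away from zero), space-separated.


BᵀP = [2.7500 1.0000]
S = R + BᵀPB = [2] + [6.2500] = [8.2500]
BᵀPA = [-4.7500 3.2500]
K = S⁻¹·BᵀPA = [-0.5758 0.3939]
A−BK = [0.7273 -0.1818; -3.1515 1.2879]
AᵀP(A−BK) = [1.5152 -0.8788; -0.8788 0.5322]
P' = Q + AᵀP(A−BK) = [2.7652 -1.3788; -1.3788 0.7822]
tr(P') = 3.5473

-0.5758 0.3939


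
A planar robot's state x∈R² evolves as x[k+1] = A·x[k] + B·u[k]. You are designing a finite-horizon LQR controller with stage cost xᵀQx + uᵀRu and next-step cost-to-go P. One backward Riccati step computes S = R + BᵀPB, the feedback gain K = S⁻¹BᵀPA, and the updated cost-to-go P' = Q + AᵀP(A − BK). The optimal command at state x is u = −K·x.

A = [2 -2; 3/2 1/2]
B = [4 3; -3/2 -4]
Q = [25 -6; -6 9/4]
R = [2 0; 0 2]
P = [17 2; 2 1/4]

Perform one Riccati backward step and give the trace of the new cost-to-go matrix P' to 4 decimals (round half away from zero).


28.2055

BᵀP = [65.0000 7.6250; 43.0000 5.0000]
S = R + BᵀPB = [2 0; 0 2] + [248.5625 164.5000; 164.5000 109.0000] = [250.5625 164.5000; 164.5000 111.0000]
BᵀPA = [141.4375 -126.1875; 93.5000 -83.5000]
K = S⁻¹·BᵀPA = [0.4238 -0.3604; 0.2142 -0.2182]
A−BK = [-0.3380 0.0961; 2.9926 -0.9133]
AᵀP(A−BK) = [0.5861 -0.4419; -0.4419 0.3694]
P' = Q + AᵀP(A−BK) = [25.5861 -6.4419; -6.4419 2.6194]
tr(P') = 28.2055


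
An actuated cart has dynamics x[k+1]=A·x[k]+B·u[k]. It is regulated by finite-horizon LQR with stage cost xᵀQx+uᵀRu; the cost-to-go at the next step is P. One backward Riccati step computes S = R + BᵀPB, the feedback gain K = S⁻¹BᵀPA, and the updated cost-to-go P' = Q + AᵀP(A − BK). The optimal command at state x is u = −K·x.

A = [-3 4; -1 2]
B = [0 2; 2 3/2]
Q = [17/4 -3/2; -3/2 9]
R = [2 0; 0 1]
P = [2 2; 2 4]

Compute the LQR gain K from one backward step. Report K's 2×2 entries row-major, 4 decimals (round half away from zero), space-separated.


0.1429 0.0000 -1.1286 1.6000

BᵀP = [4.0000 8.0000; 7.0000 10.0000]
S = R + BᵀPB = [2 0; 0 1] + [16.0000 20.0000; 20.0000 29.0000] = [18.0000 20.0000; 20.0000 30.0000]
BᵀPA = [-20.0000 32.0000; -31.0000 48.0000]
K = S⁻¹·BᵀPA = [0.1429 0.0000; -1.1286 1.6000]
A−BK = [-0.7429 0.8000; 0.4071 -0.4000]
AᵀP(A−BK) = [1.8714 -2.4000; -2.4000 3.2000]
P' = Q + AᵀP(A−BK) = [6.1214 -3.9000; -3.9000 12.2000]
tr(P') = 18.3214


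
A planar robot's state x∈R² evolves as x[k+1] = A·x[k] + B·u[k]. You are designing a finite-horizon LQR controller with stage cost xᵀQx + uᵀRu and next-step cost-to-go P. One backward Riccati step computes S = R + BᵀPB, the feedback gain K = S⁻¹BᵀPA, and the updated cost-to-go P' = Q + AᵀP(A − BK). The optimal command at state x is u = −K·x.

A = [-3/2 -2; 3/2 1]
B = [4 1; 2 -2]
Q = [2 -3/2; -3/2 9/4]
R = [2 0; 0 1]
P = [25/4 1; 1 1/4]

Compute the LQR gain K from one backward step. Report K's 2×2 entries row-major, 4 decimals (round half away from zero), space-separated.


BᵀP = [27.0000 4.5000; 4.2500 0.5000]
S = R + BᵀPB = [2 0; 0 1] + [117.0000 18.0000; 18.0000 3.2500] = [119.0000 18.0000; 18.0000 4.2500]
BᵀPA = [-33.7500 -49.5000; -5.6250 -8.0000]
K = S⁻¹·BᵀPA = [-0.2321 -0.3652; -0.3404 -0.3356]
A−BK = [-0.2311 -0.2036; 1.2834 1.0591]
AᵀP(A−BK) = [0.3760 0.4116; 0.4116 0.4876]
P' = Q + AᵀP(A−BK) = [2.3760 -1.0884; -1.0884 2.7376]
tr(P') = 5.1137

-0.2321 -0.3652 -0.3404 -0.3356


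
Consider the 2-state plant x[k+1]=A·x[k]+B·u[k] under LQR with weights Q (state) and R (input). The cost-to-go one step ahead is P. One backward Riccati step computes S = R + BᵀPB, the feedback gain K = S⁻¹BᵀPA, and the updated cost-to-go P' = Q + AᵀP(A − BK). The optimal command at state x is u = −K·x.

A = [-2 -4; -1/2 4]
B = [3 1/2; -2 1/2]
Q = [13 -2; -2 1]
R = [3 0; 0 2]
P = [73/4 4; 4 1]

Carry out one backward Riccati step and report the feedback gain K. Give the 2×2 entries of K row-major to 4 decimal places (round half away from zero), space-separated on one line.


BᵀP = [46.7500 10.0000; 11.1250 2.5000]
S = R + BᵀPB = [3 0; 0 2] + [120.2500 28.3750; 28.3750 6.8125] = [123.2500 28.3750; 28.3750 8.8125]
BᵀPA = [-98.5000 -147.0000; -23.5000 -34.5000]
K = S⁻¹·BᵀPA = [-0.7161 -1.1263; -0.3610 -0.2883]
A−BK = [0.3287 -0.4769; -1.7517 1.8915]
AᵀP(A−BK) = [2.2328 2.2820; 2.2820 4.4840]
P' = Q + AᵀP(A−BK) = [15.2328 0.2820; 0.2820 5.4840]
tr(P') = 20.7168

-0.7161 -1.1263 -0.3610 -0.2883


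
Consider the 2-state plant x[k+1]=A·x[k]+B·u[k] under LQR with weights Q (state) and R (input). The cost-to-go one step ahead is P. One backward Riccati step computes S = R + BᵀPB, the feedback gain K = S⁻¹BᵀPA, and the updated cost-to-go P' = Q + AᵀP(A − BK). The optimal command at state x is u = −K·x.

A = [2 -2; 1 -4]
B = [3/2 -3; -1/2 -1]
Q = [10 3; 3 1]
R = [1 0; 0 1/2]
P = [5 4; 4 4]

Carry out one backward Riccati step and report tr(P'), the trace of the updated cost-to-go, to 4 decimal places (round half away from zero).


16.4029

BᵀP = [5.5000 4.0000; -19.0000 -16.0000]
S = R + BᵀPB = [1 0; 0 1/2] + [6.2500 -20.5000; -20.5000 73.0000] = [7.2500 -20.5000; -20.5000 73.5000]
BᵀPA = [15.0000 -27.0000; -54.0000 102.0000]
K = S⁻¹·BᵀPA = [-0.0400 0.9456; -0.7458 1.6515]
A−BK = [-0.1776 1.5361; 0.2342 -1.8757]
AᵀP(A−BK) = [0.3241 -1.0033; -1.0033 5.0788]
P' = Q + AᵀP(A−BK) = [10.3241 1.9967; 1.9967 6.0788]
tr(P') = 16.4029


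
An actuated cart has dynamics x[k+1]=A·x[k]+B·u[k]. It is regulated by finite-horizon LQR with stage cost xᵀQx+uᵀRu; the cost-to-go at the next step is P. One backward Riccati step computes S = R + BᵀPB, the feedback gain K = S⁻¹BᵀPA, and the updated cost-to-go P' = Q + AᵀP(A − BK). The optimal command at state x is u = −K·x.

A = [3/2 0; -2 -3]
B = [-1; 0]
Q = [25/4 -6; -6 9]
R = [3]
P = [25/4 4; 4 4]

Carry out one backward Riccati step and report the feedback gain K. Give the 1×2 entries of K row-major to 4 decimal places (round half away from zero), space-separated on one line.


BᵀP = [-6.2500 -4.0000]
S = R + BᵀPB = [3] + [6.2500] = [9.2500]
BᵀPA = [-1.3750 12.0000]
K = S⁻¹·BᵀPA = [-0.1486 1.2973]
A−BK = [1.3514 1.2973; -2.0000 -3.0000]
AᵀP(A−BK) = [5.8581 7.7838; 7.7838 20.4324]
P' = Q + AᵀP(A−BK) = [12.1081 1.7838; 1.7838 29.4324]
tr(P') = 41.5405

-0.1486 1.2973


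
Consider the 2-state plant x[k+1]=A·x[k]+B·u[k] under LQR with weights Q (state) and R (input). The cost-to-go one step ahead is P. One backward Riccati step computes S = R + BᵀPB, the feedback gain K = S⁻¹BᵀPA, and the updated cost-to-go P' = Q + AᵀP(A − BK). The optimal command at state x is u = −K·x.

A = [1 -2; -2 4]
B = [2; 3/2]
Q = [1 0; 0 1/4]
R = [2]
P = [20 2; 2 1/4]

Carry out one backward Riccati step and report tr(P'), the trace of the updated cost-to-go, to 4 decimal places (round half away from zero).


BᵀP = [43.0000 4.3750]
S = R + BᵀPB = [2] + [92.5625] = [94.5625]
BᵀPA = [34.2500 -68.5000]
K = S⁻¹·BᵀPA = [0.3622 -0.7244]
A−BK = [0.2756 -0.5512; -2.5433 5.0866]
AᵀP(A−BK) = [0.5948 -1.1897; -1.1897 2.3794]
P' = Q + AᵀP(A−BK) = [1.5948 -1.1897; -1.1897 2.6294]
tr(P') = 4.2242

4.2242
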